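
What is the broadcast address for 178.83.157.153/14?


Network: 178.80.0.0/14
Host bits = 18
Set all host bits to 1:
Broadcast: 178.83.255.255


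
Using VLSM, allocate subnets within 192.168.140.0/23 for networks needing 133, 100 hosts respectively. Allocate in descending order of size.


133 hosts -> /24 (254 usable): 192.168.140.0/24
100 hosts -> /25 (126 usable): 192.168.141.0/25
Allocation: 192.168.140.0/24 (133 hosts, 254 usable); 192.168.141.0/25 (100 hosts, 126 usable)


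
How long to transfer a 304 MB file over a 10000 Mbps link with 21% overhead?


Effective throughput = 10000 * (1 - 21/100) = 7900 Mbps
File size in Mb = 304 * 8 = 2432 Mb
Time = 2432 / 7900
Time = 0.3078 seconds


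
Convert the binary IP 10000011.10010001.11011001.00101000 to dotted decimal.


10000011 = 131
10010001 = 145
11011001 = 217
00101000 = 40
IP: 131.145.217.40


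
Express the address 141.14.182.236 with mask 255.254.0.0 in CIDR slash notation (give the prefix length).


Binary: 11111111.11111110.00000000.00000000
Count leading 1s
Prefix: /15


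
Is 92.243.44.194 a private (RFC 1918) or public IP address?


RFC 1918 private ranges:
  10.0.0.0/8 (10.0.0.0 - 10.255.255.255)
  172.16.0.0/12 (172.16.0.0 - 172.31.255.255)
  192.168.0.0/16 (192.168.0.0 - 192.168.255.255)
Public (not in any RFC 1918 range)


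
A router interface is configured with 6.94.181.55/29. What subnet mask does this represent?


/29 means 29 network bits, 3 host bits
Binary: 11111111111111111111111111111000
Mask: 255.255.255.248


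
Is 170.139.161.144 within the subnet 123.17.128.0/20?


Subnet network: 123.17.128.0
Test IP AND mask: 170.139.160.0
No, 170.139.161.144 is not in 123.17.128.0/20


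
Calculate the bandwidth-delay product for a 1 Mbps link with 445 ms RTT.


BDP = bandwidth * RTT
= 1 Mbps * 445 ms
= 1 * 1e6 * 445 / 1000 bits
= 445000 bits
= 55625 bytes
= 54.3213 KB
BDP = 445000 bits (55625 bytes)


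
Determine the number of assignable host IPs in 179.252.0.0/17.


Host bits = 32 - 17 = 15
Total addresses = 2^15 = 32768
Usable = total - 2 (network and broadcast)
Usable hosts: 32766


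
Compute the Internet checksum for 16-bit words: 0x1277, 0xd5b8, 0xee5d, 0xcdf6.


Sum all words (with carry folding):
+ 0x1277 = 0x1277
+ 0xd5b8 = 0xe82f
+ 0xee5d = 0xd68d
+ 0xcdf6 = 0xa484
One's complement: ~0xa484
Checksum = 0x5b7b


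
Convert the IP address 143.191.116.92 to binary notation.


143 = 10001111
191 = 10111111
116 = 01110100
92 = 01011100
Binary: 10001111.10111111.01110100.01011100


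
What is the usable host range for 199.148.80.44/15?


Network: 199.148.0.0
Broadcast: 199.149.255.255
First usable = network + 1
Last usable = broadcast - 1
Range: 199.148.0.1 to 199.149.255.254


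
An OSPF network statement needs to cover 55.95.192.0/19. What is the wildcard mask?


Subnet mask: 255.255.224.0
Wildcard = 255.255.255.255 - subnet mask
255 - 255 = 0
255 - 255 = 0
255 - 224 = 31
255 - 0 = 255
Wildcard: 0.0.31.255


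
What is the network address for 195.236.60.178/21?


IP:   11000011.11101100.00111100.10110010
Mask: 11111111.11111111.11111000.00000000
AND operation:
Net:  11000011.11101100.00111000.00000000
Network: 195.236.56.0/21


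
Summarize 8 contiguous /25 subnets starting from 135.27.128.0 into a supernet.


Original prefix: /25
Number of subnets: 8 = 2^3
New prefix = 25 - 3 = 22
Supernet: 135.27.128.0/22


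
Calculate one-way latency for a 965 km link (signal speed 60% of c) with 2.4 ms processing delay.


Speed = 0.6 * 3e5 km/s = 180000 km/s
Propagation delay = 965 / 180000 = 0.0054 s = 5.3611 ms
Processing delay = 2.4 ms
Total one-way latency = 7.7611 ms


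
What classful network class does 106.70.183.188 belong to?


First octet: 106
Binary: 01101010
0xxxxxxx -> Class A (1-126)
Class A, default mask 255.0.0.0 (/8)


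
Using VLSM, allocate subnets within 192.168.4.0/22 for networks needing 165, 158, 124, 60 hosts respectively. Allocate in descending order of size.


165 hosts -> /24 (254 usable): 192.168.4.0/24
158 hosts -> /24 (254 usable): 192.168.5.0/24
124 hosts -> /25 (126 usable): 192.168.6.0/25
60 hosts -> /26 (62 usable): 192.168.6.128/26
Allocation: 192.168.4.0/24 (165 hosts, 254 usable); 192.168.5.0/24 (158 hosts, 254 usable); 192.168.6.0/25 (124 hosts, 126 usable); 192.168.6.128/26 (60 hosts, 62 usable)


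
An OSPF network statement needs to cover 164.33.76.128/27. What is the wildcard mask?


Subnet mask: 255.255.255.224
Wildcard = 255.255.255.255 - subnet mask
255 - 255 = 0
255 - 255 = 0
255 - 255 = 0
255 - 224 = 31
Wildcard: 0.0.0.31


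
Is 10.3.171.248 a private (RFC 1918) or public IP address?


RFC 1918 private ranges:
  10.0.0.0/8 (10.0.0.0 - 10.255.255.255)
  172.16.0.0/12 (172.16.0.0 - 172.31.255.255)
  192.168.0.0/16 (192.168.0.0 - 192.168.255.255)
Private (in 10.0.0.0/8)


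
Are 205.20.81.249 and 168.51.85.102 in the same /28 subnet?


Mask: 255.255.255.240
205.20.81.249 AND mask = 205.20.81.240
168.51.85.102 AND mask = 168.51.85.96
No, different subnets (205.20.81.240 vs 168.51.85.96)


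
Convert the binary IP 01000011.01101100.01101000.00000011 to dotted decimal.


01000011 = 67
01101100 = 108
01101000 = 104
00000011 = 3
IP: 67.108.104.3


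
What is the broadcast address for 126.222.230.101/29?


Network: 126.222.230.96/29
Host bits = 3
Set all host bits to 1:
Broadcast: 126.222.230.103


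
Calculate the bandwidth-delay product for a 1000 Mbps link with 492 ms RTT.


BDP = bandwidth * RTT
= 1000 Mbps * 492 ms
= 1000 * 1e6 * 492 / 1000 bits
= 492000000 bits
= 61500000 bytes
= 60058.5938 KB
BDP = 492000000 bits (61500000 bytes)


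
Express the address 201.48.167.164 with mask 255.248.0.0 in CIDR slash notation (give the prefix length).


Binary: 11111111.11111000.00000000.00000000
Count leading 1s
Prefix: /13


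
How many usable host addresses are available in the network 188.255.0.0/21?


Host bits = 32 - 21 = 11
Total addresses = 2^11 = 2048
Usable = total - 2 (network and broadcast)
Usable hosts: 2046


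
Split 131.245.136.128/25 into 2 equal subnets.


New prefix = 25 + 1 = 26
Each subnet has 64 addresses
  131.245.136.128/26
  131.245.136.192/26
Subnets: 131.245.136.128/26, 131.245.136.192/26


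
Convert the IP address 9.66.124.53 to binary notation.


9 = 00001001
66 = 01000010
124 = 01111100
53 = 00110101
Binary: 00001001.01000010.01111100.00110101


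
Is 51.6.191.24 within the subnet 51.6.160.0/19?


Subnet network: 51.6.160.0
Test IP AND mask: 51.6.160.0
Yes, 51.6.191.24 is in 51.6.160.0/19


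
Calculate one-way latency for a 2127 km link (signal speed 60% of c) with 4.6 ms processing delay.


Speed = 0.6 * 3e5 km/s = 180000 km/s
Propagation delay = 2127 / 180000 = 0.0118 s = 11.8167 ms
Processing delay = 4.6 ms
Total one-way latency = 16.4167 ms


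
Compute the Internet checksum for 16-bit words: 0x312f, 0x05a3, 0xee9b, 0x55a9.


Sum all words (with carry folding):
+ 0x312f = 0x312f
+ 0x05a3 = 0x36d2
+ 0xee9b = 0x256e
+ 0x55a9 = 0x7b17
One's complement: ~0x7b17
Checksum = 0x84e8


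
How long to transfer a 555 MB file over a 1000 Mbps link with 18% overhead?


Effective throughput = 1000 * (1 - 18/100) = 820.0 Mbps
File size in Mb = 555 * 8 = 4440 Mb
Time = 4440 / 820.0
Time = 5.4146 seconds


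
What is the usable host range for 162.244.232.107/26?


Network: 162.244.232.64
Broadcast: 162.244.232.127
First usable = network + 1
Last usable = broadcast - 1
Range: 162.244.232.65 to 162.244.232.126


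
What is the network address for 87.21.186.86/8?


IP:   01010111.00010101.10111010.01010110
Mask: 11111111.00000000.00000000.00000000
AND operation:
Net:  01010111.00000000.00000000.00000000
Network: 87.0.0.0/8


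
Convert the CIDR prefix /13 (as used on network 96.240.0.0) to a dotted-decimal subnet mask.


/13 means 13 network bits, 19 host bits
Binary: 11111111111110000000000000000000
Mask: 255.248.0.0


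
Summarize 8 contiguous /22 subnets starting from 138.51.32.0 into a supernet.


Original prefix: /22
Number of subnets: 8 = 2^3
New prefix = 22 - 3 = 19
Supernet: 138.51.32.0/19


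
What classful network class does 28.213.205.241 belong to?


First octet: 28
Binary: 00011100
0xxxxxxx -> Class A (1-126)
Class A, default mask 255.0.0.0 (/8)


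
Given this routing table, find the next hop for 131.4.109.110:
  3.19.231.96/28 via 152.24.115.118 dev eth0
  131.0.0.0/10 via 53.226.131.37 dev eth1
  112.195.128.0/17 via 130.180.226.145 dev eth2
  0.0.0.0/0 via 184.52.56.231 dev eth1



Longest prefix match for 131.4.109.110:
  /28 3.19.231.96: no
  /10 131.0.0.0: MATCH
  /17 112.195.128.0: no
  /0 0.0.0.0: MATCH
Selected: next-hop 53.226.131.37 via eth1 (matched /10)


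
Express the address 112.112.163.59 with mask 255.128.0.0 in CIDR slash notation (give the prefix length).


Binary: 11111111.10000000.00000000.00000000
Count leading 1s
Prefix: /9


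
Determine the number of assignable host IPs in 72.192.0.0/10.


Host bits = 32 - 10 = 22
Total addresses = 2^22 = 4194304
Usable = total - 2 (network and broadcast)
Usable hosts: 4194302


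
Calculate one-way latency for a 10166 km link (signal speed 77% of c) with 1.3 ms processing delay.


Speed = 0.77 * 3e5 km/s = 231000 km/s
Propagation delay = 10166 / 231000 = 0.044 s = 44.0087 ms
Processing delay = 1.3 ms
Total one-way latency = 45.3087 ms


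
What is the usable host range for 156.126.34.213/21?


Network: 156.126.32.0
Broadcast: 156.126.39.255
First usable = network + 1
Last usable = broadcast - 1
Range: 156.126.32.1 to 156.126.39.254


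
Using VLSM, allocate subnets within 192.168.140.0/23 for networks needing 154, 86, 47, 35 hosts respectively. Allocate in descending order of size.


154 hosts -> /24 (254 usable): 192.168.140.0/24
86 hosts -> /25 (126 usable): 192.168.141.0/25
47 hosts -> /26 (62 usable): 192.168.141.128/26
35 hosts -> /26 (62 usable): 192.168.141.192/26
Allocation: 192.168.140.0/24 (154 hosts, 254 usable); 192.168.141.0/25 (86 hosts, 126 usable); 192.168.141.128/26 (47 hosts, 62 usable); 192.168.141.192/26 (35 hosts, 62 usable)


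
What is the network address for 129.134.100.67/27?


IP:   10000001.10000110.01100100.01000011
Mask: 11111111.11111111.11111111.11100000
AND operation:
Net:  10000001.10000110.01100100.01000000
Network: 129.134.100.64/27


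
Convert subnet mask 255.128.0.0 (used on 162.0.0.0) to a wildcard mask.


Subnet mask: 255.128.0.0
Wildcard = 255.255.255.255 - subnet mask
255 - 255 = 0
255 - 128 = 127
255 - 0 = 255
255 - 0 = 255
Wildcard: 0.127.255.255


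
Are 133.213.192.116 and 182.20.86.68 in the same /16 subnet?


Mask: 255.255.0.0
133.213.192.116 AND mask = 133.213.0.0
182.20.86.68 AND mask = 182.20.0.0
No, different subnets (133.213.0.0 vs 182.20.0.0)


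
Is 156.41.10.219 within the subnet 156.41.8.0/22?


Subnet network: 156.41.8.0
Test IP AND mask: 156.41.8.0
Yes, 156.41.10.219 is in 156.41.8.0/22


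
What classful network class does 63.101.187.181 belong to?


First octet: 63
Binary: 00111111
0xxxxxxx -> Class A (1-126)
Class A, default mask 255.0.0.0 (/8)


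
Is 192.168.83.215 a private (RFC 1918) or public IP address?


RFC 1918 private ranges:
  10.0.0.0/8 (10.0.0.0 - 10.255.255.255)
  172.16.0.0/12 (172.16.0.0 - 172.31.255.255)
  192.168.0.0/16 (192.168.0.0 - 192.168.255.255)
Private (in 192.168.0.0/16)


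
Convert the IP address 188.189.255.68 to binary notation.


188 = 10111100
189 = 10111101
255 = 11111111
68 = 01000100
Binary: 10111100.10111101.11111111.01000100


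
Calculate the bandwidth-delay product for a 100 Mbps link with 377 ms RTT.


BDP = bandwidth * RTT
= 100 Mbps * 377 ms
= 100 * 1e6 * 377 / 1000 bits
= 37700000 bits
= 4712500 bytes
= 4602.0508 KB
BDP = 37700000 bits (4712500 bytes)


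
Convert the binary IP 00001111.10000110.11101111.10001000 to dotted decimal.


00001111 = 15
10000110 = 134
11101111 = 239
10001000 = 136
IP: 15.134.239.136


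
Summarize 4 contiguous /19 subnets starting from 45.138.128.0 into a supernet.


Original prefix: /19
Number of subnets: 4 = 2^2
New prefix = 19 - 2 = 17
Supernet: 45.138.128.0/17


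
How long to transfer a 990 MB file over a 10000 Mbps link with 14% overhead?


Effective throughput = 10000 * (1 - 14/100) = 8600 Mbps
File size in Mb = 990 * 8 = 7920 Mb
Time = 7920 / 8600
Time = 0.9209 seconds


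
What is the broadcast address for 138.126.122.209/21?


Network: 138.126.120.0/21
Host bits = 11
Set all host bits to 1:
Broadcast: 138.126.127.255


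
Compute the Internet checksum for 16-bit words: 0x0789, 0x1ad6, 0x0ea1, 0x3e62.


Sum all words (with carry folding):
+ 0x0789 = 0x0789
+ 0x1ad6 = 0x225f
+ 0x0ea1 = 0x3100
+ 0x3e62 = 0x6f62
One's complement: ~0x6f62
Checksum = 0x909d


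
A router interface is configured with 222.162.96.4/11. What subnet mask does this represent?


/11 means 11 network bits, 21 host bits
Binary: 11111111111000000000000000000000
Mask: 255.224.0.0


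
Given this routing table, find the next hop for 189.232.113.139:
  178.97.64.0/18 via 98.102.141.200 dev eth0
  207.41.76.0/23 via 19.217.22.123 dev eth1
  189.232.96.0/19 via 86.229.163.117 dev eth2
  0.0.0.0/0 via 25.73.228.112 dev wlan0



Longest prefix match for 189.232.113.139:
  /18 178.97.64.0: no
  /23 207.41.76.0: no
  /19 189.232.96.0: MATCH
  /0 0.0.0.0: MATCH
Selected: next-hop 86.229.163.117 via eth2 (matched /19)


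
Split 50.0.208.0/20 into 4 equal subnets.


New prefix = 20 + 2 = 22
Each subnet has 1024 addresses
  50.0.208.0/22
  50.0.212.0/22
  50.0.216.0/22
  50.0.220.0/22
Subnets: 50.0.208.0/22, 50.0.212.0/22, 50.0.216.0/22, 50.0.220.0/22


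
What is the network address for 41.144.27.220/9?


IP:   00101001.10010000.00011011.11011100
Mask: 11111111.10000000.00000000.00000000
AND operation:
Net:  00101001.10000000.00000000.00000000
Network: 41.128.0.0/9


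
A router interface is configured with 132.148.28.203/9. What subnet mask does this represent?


/9 means 9 network bits, 23 host bits
Binary: 11111111100000000000000000000000
Mask: 255.128.0.0


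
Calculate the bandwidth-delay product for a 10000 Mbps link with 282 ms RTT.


BDP = bandwidth * RTT
= 10000 Mbps * 282 ms
= 10000 * 1e6 * 282 / 1000 bits
= 2820000000 bits
= 352500000 bytes
= 344238.2812 KB
BDP = 2820000000 bits (352500000 bytes)


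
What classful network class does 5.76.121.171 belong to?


First octet: 5
Binary: 00000101
0xxxxxxx -> Class A (1-126)
Class A, default mask 255.0.0.0 (/8)


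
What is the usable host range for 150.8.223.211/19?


Network: 150.8.192.0
Broadcast: 150.8.223.255
First usable = network + 1
Last usable = broadcast - 1
Range: 150.8.192.1 to 150.8.223.254


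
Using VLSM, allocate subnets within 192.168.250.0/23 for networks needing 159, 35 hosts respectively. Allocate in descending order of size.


159 hosts -> /24 (254 usable): 192.168.250.0/24
35 hosts -> /26 (62 usable): 192.168.251.0/26
Allocation: 192.168.250.0/24 (159 hosts, 254 usable); 192.168.251.0/26 (35 hosts, 62 usable)


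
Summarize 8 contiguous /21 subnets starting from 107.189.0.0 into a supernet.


Original prefix: /21
Number of subnets: 8 = 2^3
New prefix = 21 - 3 = 18
Supernet: 107.189.0.0/18


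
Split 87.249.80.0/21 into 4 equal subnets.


New prefix = 21 + 2 = 23
Each subnet has 512 addresses
  87.249.80.0/23
  87.249.82.0/23
  87.249.84.0/23
  87.249.86.0/23
Subnets: 87.249.80.0/23, 87.249.82.0/23, 87.249.84.0/23, 87.249.86.0/23


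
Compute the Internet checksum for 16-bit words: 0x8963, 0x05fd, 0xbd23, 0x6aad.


Sum all words (with carry folding):
+ 0x8963 = 0x8963
+ 0x05fd = 0x8f60
+ 0xbd23 = 0x4c84
+ 0x6aad = 0xb731
One's complement: ~0xb731
Checksum = 0x48ce


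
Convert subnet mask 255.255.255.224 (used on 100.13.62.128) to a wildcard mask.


Subnet mask: 255.255.255.224
Wildcard = 255.255.255.255 - subnet mask
255 - 255 = 0
255 - 255 = 0
255 - 255 = 0
255 - 224 = 31
Wildcard: 0.0.0.31


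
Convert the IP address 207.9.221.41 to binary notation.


207 = 11001111
9 = 00001001
221 = 11011101
41 = 00101001
Binary: 11001111.00001001.11011101.00101001


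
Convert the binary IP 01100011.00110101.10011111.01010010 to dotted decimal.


01100011 = 99
00110101 = 53
10011111 = 159
01010010 = 82
IP: 99.53.159.82


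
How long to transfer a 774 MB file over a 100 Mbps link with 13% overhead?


Effective throughput = 100 * (1 - 13/100) = 87 Mbps
File size in Mb = 774 * 8 = 6192 Mb
Time = 6192 / 87
Time = 71.1724 seconds


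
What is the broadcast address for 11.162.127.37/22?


Network: 11.162.124.0/22
Host bits = 10
Set all host bits to 1:
Broadcast: 11.162.127.255


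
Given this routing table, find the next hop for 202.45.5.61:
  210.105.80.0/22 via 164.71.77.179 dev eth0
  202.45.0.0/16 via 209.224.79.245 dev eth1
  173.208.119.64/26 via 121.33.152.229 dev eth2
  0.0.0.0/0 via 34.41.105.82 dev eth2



Longest prefix match for 202.45.5.61:
  /22 210.105.80.0: no
  /16 202.45.0.0: MATCH
  /26 173.208.119.64: no
  /0 0.0.0.0: MATCH
Selected: next-hop 209.224.79.245 via eth1 (matched /16)


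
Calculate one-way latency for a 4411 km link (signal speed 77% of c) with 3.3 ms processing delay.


Speed = 0.77 * 3e5 km/s = 231000 km/s
Propagation delay = 4411 / 231000 = 0.0191 s = 19.0952 ms
Processing delay = 3.3 ms
Total one-way latency = 22.3952 ms


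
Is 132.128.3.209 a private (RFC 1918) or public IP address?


RFC 1918 private ranges:
  10.0.0.0/8 (10.0.0.0 - 10.255.255.255)
  172.16.0.0/12 (172.16.0.0 - 172.31.255.255)
  192.168.0.0/16 (192.168.0.0 - 192.168.255.255)
Public (not in any RFC 1918 range)


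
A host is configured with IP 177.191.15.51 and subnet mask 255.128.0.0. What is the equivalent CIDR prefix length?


Binary: 11111111.10000000.00000000.00000000
Count leading 1s
Prefix: /9


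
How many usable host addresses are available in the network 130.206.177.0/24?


Host bits = 32 - 24 = 8
Total addresses = 2^8 = 256
Usable = total - 2 (network and broadcast)
Usable hosts: 254


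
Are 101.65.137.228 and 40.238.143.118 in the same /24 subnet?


Mask: 255.255.255.0
101.65.137.228 AND mask = 101.65.137.0
40.238.143.118 AND mask = 40.238.143.0
No, different subnets (101.65.137.0 vs 40.238.143.0)


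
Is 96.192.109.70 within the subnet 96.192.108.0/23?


Subnet network: 96.192.108.0
Test IP AND mask: 96.192.108.0
Yes, 96.192.109.70 is in 96.192.108.0/23


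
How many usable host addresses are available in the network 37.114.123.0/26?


Host bits = 32 - 26 = 6
Total addresses = 2^6 = 64
Usable = total - 2 (network and broadcast)
Usable hosts: 62


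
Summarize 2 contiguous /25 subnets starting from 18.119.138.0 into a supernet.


Original prefix: /25
Number of subnets: 2 = 2^1
New prefix = 25 - 1 = 24
Supernet: 18.119.138.0/24


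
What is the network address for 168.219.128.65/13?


IP:   10101000.11011011.10000000.01000001
Mask: 11111111.11111000.00000000.00000000
AND operation:
Net:  10101000.11011000.00000000.00000000
Network: 168.216.0.0/13


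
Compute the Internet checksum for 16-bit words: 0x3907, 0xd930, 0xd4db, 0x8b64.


Sum all words (with carry folding):
+ 0x3907 = 0x3907
+ 0xd930 = 0x1238
+ 0xd4db = 0xe713
+ 0x8b64 = 0x7278
One's complement: ~0x7278
Checksum = 0x8d87


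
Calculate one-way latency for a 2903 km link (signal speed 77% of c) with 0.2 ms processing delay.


Speed = 0.77 * 3e5 km/s = 231000 km/s
Propagation delay = 2903 / 231000 = 0.0126 s = 12.5671 ms
Processing delay = 0.2 ms
Total one-way latency = 12.7671 ms


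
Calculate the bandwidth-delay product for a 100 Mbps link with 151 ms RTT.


BDP = bandwidth * RTT
= 100 Mbps * 151 ms
= 100 * 1e6 * 151 / 1000 bits
= 15100000 bits
= 1887500 bytes
= 1843.2617 KB
BDP = 15100000 bits (1887500 bytes)


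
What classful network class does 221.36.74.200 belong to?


First octet: 221
Binary: 11011101
110xxxxx -> Class C (192-223)
Class C, default mask 255.255.255.0 (/24)


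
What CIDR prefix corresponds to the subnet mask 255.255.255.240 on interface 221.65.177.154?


Binary: 11111111.11111111.11111111.11110000
Count leading 1s
Prefix: /28


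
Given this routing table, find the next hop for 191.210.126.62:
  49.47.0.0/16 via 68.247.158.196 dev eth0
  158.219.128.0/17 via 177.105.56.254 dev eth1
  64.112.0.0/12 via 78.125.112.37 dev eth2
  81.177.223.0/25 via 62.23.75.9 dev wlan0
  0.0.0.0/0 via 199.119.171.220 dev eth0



Longest prefix match for 191.210.126.62:
  /16 49.47.0.0: no
  /17 158.219.128.0: no
  /12 64.112.0.0: no
  /25 81.177.223.0: no
  /0 0.0.0.0: MATCH
Selected: next-hop 199.119.171.220 via eth0 (matched /0)


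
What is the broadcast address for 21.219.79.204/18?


Network: 21.219.64.0/18
Host bits = 14
Set all host bits to 1:
Broadcast: 21.219.127.255


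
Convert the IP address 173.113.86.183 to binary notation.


173 = 10101101
113 = 01110001
86 = 01010110
183 = 10110111
Binary: 10101101.01110001.01010110.10110111


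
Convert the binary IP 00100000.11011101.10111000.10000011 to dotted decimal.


00100000 = 32
11011101 = 221
10111000 = 184
10000011 = 131
IP: 32.221.184.131


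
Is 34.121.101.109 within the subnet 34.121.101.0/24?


Subnet network: 34.121.101.0
Test IP AND mask: 34.121.101.0
Yes, 34.121.101.109 is in 34.121.101.0/24


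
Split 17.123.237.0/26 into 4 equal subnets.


New prefix = 26 + 2 = 28
Each subnet has 16 addresses
  17.123.237.0/28
  17.123.237.16/28
  17.123.237.32/28
  17.123.237.48/28
Subnets: 17.123.237.0/28, 17.123.237.16/28, 17.123.237.32/28, 17.123.237.48/28


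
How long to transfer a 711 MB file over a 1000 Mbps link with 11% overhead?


Effective throughput = 1000 * (1 - 11/100) = 890 Mbps
File size in Mb = 711 * 8 = 5688 Mb
Time = 5688 / 890
Time = 6.391 seconds


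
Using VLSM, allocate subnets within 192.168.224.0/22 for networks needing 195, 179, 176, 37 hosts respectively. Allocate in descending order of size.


195 hosts -> /24 (254 usable): 192.168.224.0/24
179 hosts -> /24 (254 usable): 192.168.225.0/24
176 hosts -> /24 (254 usable): 192.168.226.0/24
37 hosts -> /26 (62 usable): 192.168.227.0/26
Allocation: 192.168.224.0/24 (195 hosts, 254 usable); 192.168.225.0/24 (179 hosts, 254 usable); 192.168.226.0/24 (176 hosts, 254 usable); 192.168.227.0/26 (37 hosts, 62 usable)


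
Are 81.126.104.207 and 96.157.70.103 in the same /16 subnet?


Mask: 255.255.0.0
81.126.104.207 AND mask = 81.126.0.0
96.157.70.103 AND mask = 96.157.0.0
No, different subnets (81.126.0.0 vs 96.157.0.0)


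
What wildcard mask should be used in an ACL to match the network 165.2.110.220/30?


Subnet mask: 255.255.255.252
Wildcard = 255.255.255.255 - subnet mask
255 - 255 = 0
255 - 255 = 0
255 - 255 = 0
255 - 252 = 3
Wildcard: 0.0.0.3


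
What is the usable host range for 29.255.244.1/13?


Network: 29.248.0.0
Broadcast: 29.255.255.255
First usable = network + 1
Last usable = broadcast - 1
Range: 29.248.0.1 to 29.255.255.254


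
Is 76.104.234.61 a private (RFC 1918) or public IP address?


RFC 1918 private ranges:
  10.0.0.0/8 (10.0.0.0 - 10.255.255.255)
  172.16.0.0/12 (172.16.0.0 - 172.31.255.255)
  192.168.0.0/16 (192.168.0.0 - 192.168.255.255)
Public (not in any RFC 1918 range)


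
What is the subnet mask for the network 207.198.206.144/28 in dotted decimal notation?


/28 means 28 network bits, 4 host bits
Binary: 11111111111111111111111111110000
Mask: 255.255.255.240


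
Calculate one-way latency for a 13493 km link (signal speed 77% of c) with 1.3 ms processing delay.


Speed = 0.77 * 3e5 km/s = 231000 km/s
Propagation delay = 13493 / 231000 = 0.0584 s = 58.4113 ms
Processing delay = 1.3 ms
Total one-way latency = 59.7113 ms


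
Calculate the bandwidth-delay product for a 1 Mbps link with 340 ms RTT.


BDP = bandwidth * RTT
= 1 Mbps * 340 ms
= 1 * 1e6 * 340 / 1000 bits
= 340000 bits
= 42500 bytes
= 41.5039 KB
BDP = 340000 bits (42500 bytes)


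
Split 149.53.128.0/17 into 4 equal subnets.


New prefix = 17 + 2 = 19
Each subnet has 8192 addresses
  149.53.128.0/19
  149.53.160.0/19
  149.53.192.0/19
  149.53.224.0/19
Subnets: 149.53.128.0/19, 149.53.160.0/19, 149.53.192.0/19, 149.53.224.0/19


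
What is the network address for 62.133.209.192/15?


IP:   00111110.10000101.11010001.11000000
Mask: 11111111.11111110.00000000.00000000
AND operation:
Net:  00111110.10000100.00000000.00000000
Network: 62.132.0.0/15


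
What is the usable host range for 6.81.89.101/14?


Network: 6.80.0.0
Broadcast: 6.83.255.255
First usable = network + 1
Last usable = broadcast - 1
Range: 6.80.0.1 to 6.83.255.254


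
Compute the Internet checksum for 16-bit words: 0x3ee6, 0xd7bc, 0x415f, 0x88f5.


Sum all words (with carry folding):
+ 0x3ee6 = 0x3ee6
+ 0xd7bc = 0x16a3
+ 0x415f = 0x5802
+ 0x88f5 = 0xe0f7
One's complement: ~0xe0f7
Checksum = 0x1f08


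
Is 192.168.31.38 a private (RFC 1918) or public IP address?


RFC 1918 private ranges:
  10.0.0.0/8 (10.0.0.0 - 10.255.255.255)
  172.16.0.0/12 (172.16.0.0 - 172.31.255.255)
  192.168.0.0/16 (192.168.0.0 - 192.168.255.255)
Private (in 192.168.0.0/16)


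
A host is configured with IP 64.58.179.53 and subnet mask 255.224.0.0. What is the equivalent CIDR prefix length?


Binary: 11111111.11100000.00000000.00000000
Count leading 1s
Prefix: /11


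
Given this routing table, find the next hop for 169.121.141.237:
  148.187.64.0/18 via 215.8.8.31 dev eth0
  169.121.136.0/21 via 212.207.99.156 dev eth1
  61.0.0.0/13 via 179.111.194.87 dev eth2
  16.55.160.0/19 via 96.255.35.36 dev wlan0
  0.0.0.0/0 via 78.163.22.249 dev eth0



Longest prefix match for 169.121.141.237:
  /18 148.187.64.0: no
  /21 169.121.136.0: MATCH
  /13 61.0.0.0: no
  /19 16.55.160.0: no
  /0 0.0.0.0: MATCH
Selected: next-hop 212.207.99.156 via eth1 (matched /21)


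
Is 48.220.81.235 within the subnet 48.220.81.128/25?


Subnet network: 48.220.81.128
Test IP AND mask: 48.220.81.128
Yes, 48.220.81.235 is in 48.220.81.128/25


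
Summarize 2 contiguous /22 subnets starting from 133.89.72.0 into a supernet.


Original prefix: /22
Number of subnets: 2 = 2^1
New prefix = 22 - 1 = 21
Supernet: 133.89.72.0/21


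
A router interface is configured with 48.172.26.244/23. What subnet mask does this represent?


/23 means 23 network bits, 9 host bits
Binary: 11111111111111111111111000000000
Mask: 255.255.254.0


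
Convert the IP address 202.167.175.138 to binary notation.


202 = 11001010
167 = 10100111
175 = 10101111
138 = 10001010
Binary: 11001010.10100111.10101111.10001010


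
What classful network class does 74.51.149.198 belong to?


First octet: 74
Binary: 01001010
0xxxxxxx -> Class A (1-126)
Class A, default mask 255.0.0.0 (/8)


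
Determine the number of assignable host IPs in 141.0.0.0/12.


Host bits = 32 - 12 = 20
Total addresses = 2^20 = 1048576
Usable = total - 2 (network and broadcast)
Usable hosts: 1048574


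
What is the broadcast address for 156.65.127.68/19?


Network: 156.65.96.0/19
Host bits = 13
Set all host bits to 1:
Broadcast: 156.65.127.255


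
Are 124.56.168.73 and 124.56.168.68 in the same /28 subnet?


Mask: 255.255.255.240
124.56.168.73 AND mask = 124.56.168.64
124.56.168.68 AND mask = 124.56.168.64
Yes, same subnet (124.56.168.64)


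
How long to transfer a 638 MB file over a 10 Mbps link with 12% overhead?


Effective throughput = 10 * (1 - 12/100) = 8.8 Mbps
File size in Mb = 638 * 8 = 5104 Mb
Time = 5104 / 8.8
Time = 580 seconds


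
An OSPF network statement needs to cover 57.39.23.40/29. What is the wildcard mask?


Subnet mask: 255.255.255.248
Wildcard = 255.255.255.255 - subnet mask
255 - 255 = 0
255 - 255 = 0
255 - 255 = 0
255 - 248 = 7
Wildcard: 0.0.0.7


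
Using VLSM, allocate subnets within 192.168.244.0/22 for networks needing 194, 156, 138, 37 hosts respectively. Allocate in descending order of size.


194 hosts -> /24 (254 usable): 192.168.244.0/24
156 hosts -> /24 (254 usable): 192.168.245.0/24
138 hosts -> /24 (254 usable): 192.168.246.0/24
37 hosts -> /26 (62 usable): 192.168.247.0/26
Allocation: 192.168.244.0/24 (194 hosts, 254 usable); 192.168.245.0/24 (156 hosts, 254 usable); 192.168.246.0/24 (138 hosts, 254 usable); 192.168.247.0/26 (37 hosts, 62 usable)


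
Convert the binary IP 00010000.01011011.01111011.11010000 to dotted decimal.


00010000 = 16
01011011 = 91
01111011 = 123
11010000 = 208
IP: 16.91.123.208


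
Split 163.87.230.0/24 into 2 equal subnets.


New prefix = 24 + 1 = 25
Each subnet has 128 addresses
  163.87.230.0/25
  163.87.230.128/25
Subnets: 163.87.230.0/25, 163.87.230.128/25


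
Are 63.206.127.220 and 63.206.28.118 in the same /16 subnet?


Mask: 255.255.0.0
63.206.127.220 AND mask = 63.206.0.0
63.206.28.118 AND mask = 63.206.0.0
Yes, same subnet (63.206.0.0)


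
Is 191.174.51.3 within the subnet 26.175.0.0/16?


Subnet network: 26.175.0.0
Test IP AND mask: 191.174.0.0
No, 191.174.51.3 is not in 26.175.0.0/16


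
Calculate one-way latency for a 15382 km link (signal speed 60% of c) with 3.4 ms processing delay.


Speed = 0.6 * 3e5 km/s = 180000 km/s
Propagation delay = 15382 / 180000 = 0.0855 s = 85.4556 ms
Processing delay = 3.4 ms
Total one-way latency = 88.8556 ms


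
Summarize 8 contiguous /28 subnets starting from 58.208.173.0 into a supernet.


Original prefix: /28
Number of subnets: 8 = 2^3
New prefix = 28 - 3 = 25
Supernet: 58.208.173.0/25


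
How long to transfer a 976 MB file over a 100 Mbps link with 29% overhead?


Effective throughput = 100 * (1 - 29/100) = 71 Mbps
File size in Mb = 976 * 8 = 7808 Mb
Time = 7808 / 71
Time = 109.9718 seconds


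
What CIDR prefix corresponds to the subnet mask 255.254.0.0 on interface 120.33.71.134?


Binary: 11111111.11111110.00000000.00000000
Count leading 1s
Prefix: /15


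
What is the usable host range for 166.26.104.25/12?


Network: 166.16.0.0
Broadcast: 166.31.255.255
First usable = network + 1
Last usable = broadcast - 1
Range: 166.16.0.1 to 166.31.255.254


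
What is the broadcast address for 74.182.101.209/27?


Network: 74.182.101.192/27
Host bits = 5
Set all host bits to 1:
Broadcast: 74.182.101.223


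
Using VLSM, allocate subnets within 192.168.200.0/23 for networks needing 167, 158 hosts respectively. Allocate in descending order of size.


167 hosts -> /24 (254 usable): 192.168.200.0/24
158 hosts -> /24 (254 usable): 192.168.201.0/24
Allocation: 192.168.200.0/24 (167 hosts, 254 usable); 192.168.201.0/24 (158 hosts, 254 usable)


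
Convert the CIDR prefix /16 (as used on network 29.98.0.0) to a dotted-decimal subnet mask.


/16 means 16 network bits, 16 host bits
Binary: 11111111111111110000000000000000
Mask: 255.255.0.0


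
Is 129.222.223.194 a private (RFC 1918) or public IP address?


RFC 1918 private ranges:
  10.0.0.0/8 (10.0.0.0 - 10.255.255.255)
  172.16.0.0/12 (172.16.0.0 - 172.31.255.255)
  192.168.0.0/16 (192.168.0.0 - 192.168.255.255)
Public (not in any RFC 1918 range)


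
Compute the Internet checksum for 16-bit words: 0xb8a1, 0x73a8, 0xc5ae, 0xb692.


Sum all words (with carry folding):
+ 0xb8a1 = 0xb8a1
+ 0x73a8 = 0x2c4a
+ 0xc5ae = 0xf1f8
+ 0xb692 = 0xa88b
One's complement: ~0xa88b
Checksum = 0x5774


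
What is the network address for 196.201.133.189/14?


IP:   11000100.11001001.10000101.10111101
Mask: 11111111.11111100.00000000.00000000
AND operation:
Net:  11000100.11001000.00000000.00000000
Network: 196.200.0.0/14


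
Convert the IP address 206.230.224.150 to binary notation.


206 = 11001110
230 = 11100110
224 = 11100000
150 = 10010110
Binary: 11001110.11100110.11100000.10010110


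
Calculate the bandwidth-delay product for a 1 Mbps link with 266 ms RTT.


BDP = bandwidth * RTT
= 1 Mbps * 266 ms
= 1 * 1e6 * 266 / 1000 bits
= 266000 bits
= 33250 bytes
= 32.4707 KB
BDP = 266000 bits (33250 bytes)


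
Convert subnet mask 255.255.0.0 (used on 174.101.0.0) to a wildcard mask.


Subnet mask: 255.255.0.0
Wildcard = 255.255.255.255 - subnet mask
255 - 255 = 0
255 - 255 = 0
255 - 0 = 255
255 - 0 = 255
Wildcard: 0.0.255.255


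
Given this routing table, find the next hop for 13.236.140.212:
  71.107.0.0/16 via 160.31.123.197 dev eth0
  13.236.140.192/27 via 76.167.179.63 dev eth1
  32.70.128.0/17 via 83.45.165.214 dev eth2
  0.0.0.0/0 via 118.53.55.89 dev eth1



Longest prefix match for 13.236.140.212:
  /16 71.107.0.0: no
  /27 13.236.140.192: MATCH
  /17 32.70.128.0: no
  /0 0.0.0.0: MATCH
Selected: next-hop 76.167.179.63 via eth1 (matched /27)


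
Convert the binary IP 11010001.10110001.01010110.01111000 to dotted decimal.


11010001 = 209
10110001 = 177
01010110 = 86
01111000 = 120
IP: 209.177.86.120


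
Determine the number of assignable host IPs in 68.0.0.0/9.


Host bits = 32 - 9 = 23
Total addresses = 2^23 = 8388608
Usable = total - 2 (network and broadcast)
Usable hosts: 8388606


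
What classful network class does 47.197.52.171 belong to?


First octet: 47
Binary: 00101111
0xxxxxxx -> Class A (1-126)
Class A, default mask 255.0.0.0 (/8)


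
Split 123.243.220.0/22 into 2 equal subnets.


New prefix = 22 + 1 = 23
Each subnet has 512 addresses
  123.243.220.0/23
  123.243.222.0/23
Subnets: 123.243.220.0/23, 123.243.222.0/23


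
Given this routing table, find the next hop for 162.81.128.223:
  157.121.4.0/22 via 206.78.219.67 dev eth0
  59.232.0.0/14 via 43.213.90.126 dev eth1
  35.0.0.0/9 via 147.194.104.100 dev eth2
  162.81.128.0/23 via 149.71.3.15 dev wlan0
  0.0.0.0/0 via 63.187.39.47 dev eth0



Longest prefix match for 162.81.128.223:
  /22 157.121.4.0: no
  /14 59.232.0.0: no
  /9 35.0.0.0: no
  /23 162.81.128.0: MATCH
  /0 0.0.0.0: MATCH
Selected: next-hop 149.71.3.15 via wlan0 (matched /23)


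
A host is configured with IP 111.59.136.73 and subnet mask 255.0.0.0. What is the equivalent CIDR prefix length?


Binary: 11111111.00000000.00000000.00000000
Count leading 1s
Prefix: /8


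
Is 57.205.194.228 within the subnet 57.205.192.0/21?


Subnet network: 57.205.192.0
Test IP AND mask: 57.205.192.0
Yes, 57.205.194.228 is in 57.205.192.0/21


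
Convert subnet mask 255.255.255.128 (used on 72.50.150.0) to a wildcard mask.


Subnet mask: 255.255.255.128
Wildcard = 255.255.255.255 - subnet mask
255 - 255 = 0
255 - 255 = 0
255 - 255 = 0
255 - 128 = 127
Wildcard: 0.0.0.127


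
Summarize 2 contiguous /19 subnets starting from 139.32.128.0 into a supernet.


Original prefix: /19
Number of subnets: 2 = 2^1
New prefix = 19 - 1 = 18
Supernet: 139.32.128.0/18


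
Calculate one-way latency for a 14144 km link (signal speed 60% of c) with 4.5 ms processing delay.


Speed = 0.6 * 3e5 km/s = 180000 km/s
Propagation delay = 14144 / 180000 = 0.0786 s = 78.5778 ms
Processing delay = 4.5 ms
Total one-way latency = 83.0778 ms


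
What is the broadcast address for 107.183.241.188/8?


Network: 107.0.0.0/8
Host bits = 24
Set all host bits to 1:
Broadcast: 107.255.255.255


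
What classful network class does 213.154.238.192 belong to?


First octet: 213
Binary: 11010101
110xxxxx -> Class C (192-223)
Class C, default mask 255.255.255.0 (/24)


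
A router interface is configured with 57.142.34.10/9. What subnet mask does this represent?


/9 means 9 network bits, 23 host bits
Binary: 11111111100000000000000000000000
Mask: 255.128.0.0


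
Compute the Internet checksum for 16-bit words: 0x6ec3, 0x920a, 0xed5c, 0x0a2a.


Sum all words (with carry folding):
+ 0x6ec3 = 0x6ec3
+ 0x920a = 0x00ce
+ 0xed5c = 0xee2a
+ 0x0a2a = 0xf854
One's complement: ~0xf854
Checksum = 0x07ab


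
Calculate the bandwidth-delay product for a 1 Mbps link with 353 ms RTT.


BDP = bandwidth * RTT
= 1 Mbps * 353 ms
= 1 * 1e6 * 353 / 1000 bits
= 353000 bits
= 44125 bytes
= 43.0908 KB
BDP = 353000 bits (44125 bytes)


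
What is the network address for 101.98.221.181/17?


IP:   01100101.01100010.11011101.10110101
Mask: 11111111.11111111.10000000.00000000
AND operation:
Net:  01100101.01100010.10000000.00000000
Network: 101.98.128.0/17


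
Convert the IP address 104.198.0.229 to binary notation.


104 = 01101000
198 = 11000110
0 = 00000000
229 = 11100101
Binary: 01101000.11000110.00000000.11100101


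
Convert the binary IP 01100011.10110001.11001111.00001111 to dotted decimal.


01100011 = 99
10110001 = 177
11001111 = 207
00001111 = 15
IP: 99.177.207.15


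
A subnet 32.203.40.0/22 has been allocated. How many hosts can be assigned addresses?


Host bits = 32 - 22 = 10
Total addresses = 2^10 = 1024
Usable = total - 2 (network and broadcast)
Usable hosts: 1022


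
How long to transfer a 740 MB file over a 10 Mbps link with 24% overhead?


Effective throughput = 10 * (1 - 24/100) = 7.6 Mbps
File size in Mb = 740 * 8 = 5920 Mb
Time = 5920 / 7.6
Time = 778.9474 seconds


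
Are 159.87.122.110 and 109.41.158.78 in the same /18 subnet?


Mask: 255.255.192.0
159.87.122.110 AND mask = 159.87.64.0
109.41.158.78 AND mask = 109.41.128.0
No, different subnets (159.87.64.0 vs 109.41.128.0)


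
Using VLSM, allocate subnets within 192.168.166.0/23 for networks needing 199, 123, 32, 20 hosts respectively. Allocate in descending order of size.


199 hosts -> /24 (254 usable): 192.168.166.0/24
123 hosts -> /25 (126 usable): 192.168.167.0/25
32 hosts -> /26 (62 usable): 192.168.167.128/26
20 hosts -> /27 (30 usable): 192.168.167.192/27
Allocation: 192.168.166.0/24 (199 hosts, 254 usable); 192.168.167.0/25 (123 hosts, 126 usable); 192.168.167.128/26 (32 hosts, 62 usable); 192.168.167.192/27 (20 hosts, 30 usable)


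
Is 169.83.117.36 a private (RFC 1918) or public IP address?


RFC 1918 private ranges:
  10.0.0.0/8 (10.0.0.0 - 10.255.255.255)
  172.16.0.0/12 (172.16.0.0 - 172.31.255.255)
  192.168.0.0/16 (192.168.0.0 - 192.168.255.255)
Public (not in any RFC 1918 range)


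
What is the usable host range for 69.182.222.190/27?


Network: 69.182.222.160
Broadcast: 69.182.222.191
First usable = network + 1
Last usable = broadcast - 1
Range: 69.182.222.161 to 69.182.222.190


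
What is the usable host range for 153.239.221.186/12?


Network: 153.224.0.0
Broadcast: 153.239.255.255
First usable = network + 1
Last usable = broadcast - 1
Range: 153.224.0.1 to 153.239.255.254


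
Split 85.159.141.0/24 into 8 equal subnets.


New prefix = 24 + 3 = 27
Each subnet has 32 addresses
  85.159.141.0/27
  85.159.141.32/27
  85.159.141.64/27
  85.159.141.96/27
  85.159.141.128/27
  85.159.141.160/27
  85.159.141.192/27
  85.159.141.224/27
Subnets: 85.159.141.0/27, 85.159.141.32/27, 85.159.141.64/27, 85.159.141.96/27, 85.159.141.128/27, 85.159.141.160/27, 85.159.141.192/27, 85.159.141.224/27


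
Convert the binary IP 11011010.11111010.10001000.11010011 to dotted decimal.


11011010 = 218
11111010 = 250
10001000 = 136
11010011 = 211
IP: 218.250.136.211


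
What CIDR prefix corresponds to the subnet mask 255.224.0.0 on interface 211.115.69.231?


Binary: 11111111.11100000.00000000.00000000
Count leading 1s
Prefix: /11


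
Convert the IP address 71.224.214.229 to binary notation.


71 = 01000111
224 = 11100000
214 = 11010110
229 = 11100101
Binary: 01000111.11100000.11010110.11100101


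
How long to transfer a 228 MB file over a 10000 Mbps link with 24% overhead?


Effective throughput = 10000 * (1 - 24/100) = 7600 Mbps
File size in Mb = 228 * 8 = 1824 Mb
Time = 1824 / 7600
Time = 0.24 seconds


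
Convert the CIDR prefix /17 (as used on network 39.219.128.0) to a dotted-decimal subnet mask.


/17 means 17 network bits, 15 host bits
Binary: 11111111111111111000000000000000
Mask: 255.255.128.0
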